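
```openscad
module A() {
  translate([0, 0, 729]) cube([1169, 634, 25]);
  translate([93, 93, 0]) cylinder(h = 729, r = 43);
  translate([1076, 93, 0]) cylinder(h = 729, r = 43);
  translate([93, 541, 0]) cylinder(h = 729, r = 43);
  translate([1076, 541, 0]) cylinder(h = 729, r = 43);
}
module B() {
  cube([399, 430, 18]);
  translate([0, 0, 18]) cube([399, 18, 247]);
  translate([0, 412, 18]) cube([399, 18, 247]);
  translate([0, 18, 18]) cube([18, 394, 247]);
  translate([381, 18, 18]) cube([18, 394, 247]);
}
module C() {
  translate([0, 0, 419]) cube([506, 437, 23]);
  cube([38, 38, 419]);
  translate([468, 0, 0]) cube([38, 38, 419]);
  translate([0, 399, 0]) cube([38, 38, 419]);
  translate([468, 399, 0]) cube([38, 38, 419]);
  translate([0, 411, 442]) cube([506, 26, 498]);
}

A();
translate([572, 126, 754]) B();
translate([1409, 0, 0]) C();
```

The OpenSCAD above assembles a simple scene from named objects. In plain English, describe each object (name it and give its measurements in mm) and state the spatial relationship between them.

A is a table with a 1169×634 mm rectangular top, 25 mm thick, top surface at z = 754 mm, supported by four round legs of 86 mm diameter, each leg's bounding box inset 50 mm from the nearest pair of top edges, running from the floor.

B is an open-topped rectangular box: outside dimensions 399×430×265 mm, with a uniform wall and base thickness of 18 mm. The base is a full 399×430 slab on the floor; four walls sit on top of the base. The front and back walls (the −y and +y sides) span the full width; the two side walls fit between them.

C is a chair: 506×437 mm seat, 23 mm thick, top at z = 442 mm, on four 38 mm square corner legs flush with the seat edges. A 26 mm thick backrest slab spans the full seat width, extending 498 mm above the seat top, its back face flush with the seat's +y edge.

The open box is on top of the table. The chair is on the floor beside the table on its +x side.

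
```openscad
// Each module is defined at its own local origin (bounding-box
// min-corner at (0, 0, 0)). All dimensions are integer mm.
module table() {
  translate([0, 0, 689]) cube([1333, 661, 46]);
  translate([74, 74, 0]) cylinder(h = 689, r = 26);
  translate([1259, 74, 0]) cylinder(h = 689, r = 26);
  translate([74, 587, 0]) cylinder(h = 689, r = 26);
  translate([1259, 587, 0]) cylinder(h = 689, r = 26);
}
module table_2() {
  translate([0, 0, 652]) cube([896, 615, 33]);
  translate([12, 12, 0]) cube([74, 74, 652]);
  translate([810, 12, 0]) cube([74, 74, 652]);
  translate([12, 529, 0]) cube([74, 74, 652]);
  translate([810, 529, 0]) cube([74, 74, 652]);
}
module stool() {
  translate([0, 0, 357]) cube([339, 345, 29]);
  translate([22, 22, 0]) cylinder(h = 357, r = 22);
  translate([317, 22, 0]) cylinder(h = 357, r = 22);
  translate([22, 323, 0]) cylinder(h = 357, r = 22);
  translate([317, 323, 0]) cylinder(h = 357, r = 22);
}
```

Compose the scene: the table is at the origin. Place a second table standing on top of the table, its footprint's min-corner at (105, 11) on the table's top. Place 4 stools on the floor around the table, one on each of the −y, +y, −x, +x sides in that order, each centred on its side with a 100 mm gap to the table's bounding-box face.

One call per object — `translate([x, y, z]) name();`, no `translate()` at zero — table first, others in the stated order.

table();
translate([105, 11, 735]) table_2();
translate([497, -445, 0]) stool();
translate([497, 761, 0]) stool();
translate([-439, 158, 0]) stool();
translate([1433, 158, 0]) stool();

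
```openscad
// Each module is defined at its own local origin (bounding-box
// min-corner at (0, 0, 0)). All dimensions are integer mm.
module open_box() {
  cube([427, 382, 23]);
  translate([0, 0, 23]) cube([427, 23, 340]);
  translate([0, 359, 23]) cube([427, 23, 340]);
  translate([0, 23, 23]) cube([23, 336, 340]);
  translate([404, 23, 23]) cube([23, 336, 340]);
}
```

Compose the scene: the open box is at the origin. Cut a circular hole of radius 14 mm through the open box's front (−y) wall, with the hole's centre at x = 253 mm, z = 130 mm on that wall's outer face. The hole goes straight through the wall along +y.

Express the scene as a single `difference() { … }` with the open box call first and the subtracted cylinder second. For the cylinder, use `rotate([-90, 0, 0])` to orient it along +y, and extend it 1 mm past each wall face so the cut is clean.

difference() {
  open_box();
  translate([253, -1, 130]) rotate([-90, 0, 0]) cylinder(h = 25, r = 14);
}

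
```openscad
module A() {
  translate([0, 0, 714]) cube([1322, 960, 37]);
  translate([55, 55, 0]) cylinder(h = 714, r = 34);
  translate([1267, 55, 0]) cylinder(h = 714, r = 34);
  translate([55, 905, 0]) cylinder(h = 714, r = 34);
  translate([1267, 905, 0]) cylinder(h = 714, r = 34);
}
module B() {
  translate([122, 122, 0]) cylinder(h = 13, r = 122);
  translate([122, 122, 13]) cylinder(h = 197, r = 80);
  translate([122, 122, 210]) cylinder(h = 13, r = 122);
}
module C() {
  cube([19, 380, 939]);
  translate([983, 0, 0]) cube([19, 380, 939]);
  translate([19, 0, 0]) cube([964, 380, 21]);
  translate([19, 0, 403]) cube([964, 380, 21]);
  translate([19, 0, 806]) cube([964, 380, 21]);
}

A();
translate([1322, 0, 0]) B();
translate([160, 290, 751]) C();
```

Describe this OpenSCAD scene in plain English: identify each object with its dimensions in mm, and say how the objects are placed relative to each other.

A is a table with a 1322×960 mm rectangular top, 37 mm thick, top surface at z = 751 mm, supported by four round legs of 68 mm diameter, each leg's bounding box inset 21 mm from the nearest pair of top edges, running from the floor.

B is a spool: two coaxial disc flanges of radius 122 mm and thickness 13 mm, joined by a core cylinder of radius 80 mm and height 197 mm. The lower flange rests on z = 0 and the three cylinders share a vertical axis.

C is an open bookshelf. Two side panels, each 19 mm thick, 380 mm deep and 939 mm tall, stand 1002 mm apart (outside-to-outside). Between them sit 3 shelves, each 21 mm thick and 380 mm deep, spanning the full gap between the sides. The bottom shelf rests on the floor (its underside at z = 0) and the clear gap between one shelf's top and the next shelf's underside is 382 mm.

The spool is against the table's +x side, with their −y faces flush. The bookshelf is on top of the table, centred.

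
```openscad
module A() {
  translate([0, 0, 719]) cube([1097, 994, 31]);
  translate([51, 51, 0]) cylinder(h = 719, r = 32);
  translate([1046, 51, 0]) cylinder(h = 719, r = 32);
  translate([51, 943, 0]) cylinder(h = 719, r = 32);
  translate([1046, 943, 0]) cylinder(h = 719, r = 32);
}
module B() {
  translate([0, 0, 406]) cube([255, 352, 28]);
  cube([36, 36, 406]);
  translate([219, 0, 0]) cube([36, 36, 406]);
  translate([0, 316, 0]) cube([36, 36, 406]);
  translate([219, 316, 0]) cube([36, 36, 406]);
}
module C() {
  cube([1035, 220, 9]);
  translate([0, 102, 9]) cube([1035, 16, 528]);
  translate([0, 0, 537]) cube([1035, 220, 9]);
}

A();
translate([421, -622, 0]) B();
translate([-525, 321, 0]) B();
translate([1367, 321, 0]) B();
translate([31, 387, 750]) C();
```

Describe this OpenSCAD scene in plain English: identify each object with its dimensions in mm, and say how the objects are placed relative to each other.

A is a rectangular dining table. The top is 1097×994×31 mm with its upper surface at z = 750 mm. It stands on four round legs of 64 mm diameter, each leg's bounding box inset 19 mm from the nearest pair of top edges, running from the floor to the underside of the top.

B is a four-legged stool. The seat is a 255×352×28 mm slab whose top surface is at z = 434 mm; four square legs, each 36×36 mm in cross-section, run from the floor (z = 0) to the underside of the seat, each flush with a corner of the seat.

C is an I-beam lying along x, 1035 mm long. Overall section height 546 mm. Two flanges 220 mm wide (y) and 9 mm thick, one on the floor and one at the top; a web 16 mm thick runs between them, centred on the flange width.

Three stools sit around the table at the −y, −x, +x sides. The I-beam is on top of the table, centred.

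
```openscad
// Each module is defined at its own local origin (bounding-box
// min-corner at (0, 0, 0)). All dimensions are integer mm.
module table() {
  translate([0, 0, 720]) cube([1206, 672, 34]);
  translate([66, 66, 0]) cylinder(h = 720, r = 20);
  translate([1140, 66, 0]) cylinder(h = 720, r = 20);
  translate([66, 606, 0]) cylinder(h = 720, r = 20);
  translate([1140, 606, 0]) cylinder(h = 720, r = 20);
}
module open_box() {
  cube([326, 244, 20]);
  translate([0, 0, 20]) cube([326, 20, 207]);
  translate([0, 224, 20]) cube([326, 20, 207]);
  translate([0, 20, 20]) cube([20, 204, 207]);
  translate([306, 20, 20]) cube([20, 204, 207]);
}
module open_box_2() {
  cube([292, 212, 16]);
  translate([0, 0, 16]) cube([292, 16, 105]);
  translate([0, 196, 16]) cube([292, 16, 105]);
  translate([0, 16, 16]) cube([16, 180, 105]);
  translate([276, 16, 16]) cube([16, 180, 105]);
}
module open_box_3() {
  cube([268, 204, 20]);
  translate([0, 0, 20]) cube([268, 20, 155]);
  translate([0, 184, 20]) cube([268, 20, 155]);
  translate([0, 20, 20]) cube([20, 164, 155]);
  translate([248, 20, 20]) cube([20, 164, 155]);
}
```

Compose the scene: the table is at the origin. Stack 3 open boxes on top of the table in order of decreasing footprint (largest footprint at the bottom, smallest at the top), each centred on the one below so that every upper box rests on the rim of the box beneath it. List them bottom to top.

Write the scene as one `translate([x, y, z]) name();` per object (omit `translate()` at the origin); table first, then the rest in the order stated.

table();
translate([440, 214, 754]) open_box();
translate([457, 230, 981]) open_box_2();
translate([469, 234, 1102]) open_box_3();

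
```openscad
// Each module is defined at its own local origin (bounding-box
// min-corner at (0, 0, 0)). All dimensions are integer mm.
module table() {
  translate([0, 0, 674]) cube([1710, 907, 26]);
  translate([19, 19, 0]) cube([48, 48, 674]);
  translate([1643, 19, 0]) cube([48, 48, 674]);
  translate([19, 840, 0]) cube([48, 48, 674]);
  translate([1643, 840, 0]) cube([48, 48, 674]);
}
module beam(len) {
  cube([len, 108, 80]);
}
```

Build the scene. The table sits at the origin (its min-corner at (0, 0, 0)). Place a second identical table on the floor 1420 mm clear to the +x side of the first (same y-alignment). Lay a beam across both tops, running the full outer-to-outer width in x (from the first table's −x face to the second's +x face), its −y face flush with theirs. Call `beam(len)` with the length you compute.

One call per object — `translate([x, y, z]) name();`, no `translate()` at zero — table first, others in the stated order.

table();
translate([3130, 0, 0]) table();
translate([0, 0, 700]) beam(4840);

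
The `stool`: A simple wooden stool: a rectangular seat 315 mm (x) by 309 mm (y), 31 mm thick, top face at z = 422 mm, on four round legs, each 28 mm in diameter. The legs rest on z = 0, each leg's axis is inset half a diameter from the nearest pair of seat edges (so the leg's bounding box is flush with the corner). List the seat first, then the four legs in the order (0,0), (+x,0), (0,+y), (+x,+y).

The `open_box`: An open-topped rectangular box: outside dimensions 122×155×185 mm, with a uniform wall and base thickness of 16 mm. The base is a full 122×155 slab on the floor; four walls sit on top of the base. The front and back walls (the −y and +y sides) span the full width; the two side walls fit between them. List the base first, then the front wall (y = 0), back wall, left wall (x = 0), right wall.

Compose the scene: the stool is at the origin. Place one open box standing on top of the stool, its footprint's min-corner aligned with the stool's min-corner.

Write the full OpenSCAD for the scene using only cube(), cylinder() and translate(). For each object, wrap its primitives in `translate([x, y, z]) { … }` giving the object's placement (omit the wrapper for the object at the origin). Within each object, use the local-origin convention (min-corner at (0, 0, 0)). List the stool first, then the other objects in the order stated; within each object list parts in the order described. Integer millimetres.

translate([0, 0, 391]) cube([315, 309, 31]);
translate([14, 14, 0]) cylinder(h = 391, r = 14);
translate([301, 14, 0]) cylinder(h = 391, r = 14);
translate([14, 295, 0]) cylinder(h = 391, r = 14);
translate([301, 295, 0]) cylinder(h = 391, r = 14);
translate([0, 0, 422]) {
  cube([122, 155, 16]);
  translate([0, 0, 16]) cube([122, 16, 169]);
  translate([0, 139, 16]) cube([122, 16, 169]);
  translate([0, 16, 16]) cube([16, 123, 169]);
  translate([106, 16, 16]) cube([16, 123, 169]);
}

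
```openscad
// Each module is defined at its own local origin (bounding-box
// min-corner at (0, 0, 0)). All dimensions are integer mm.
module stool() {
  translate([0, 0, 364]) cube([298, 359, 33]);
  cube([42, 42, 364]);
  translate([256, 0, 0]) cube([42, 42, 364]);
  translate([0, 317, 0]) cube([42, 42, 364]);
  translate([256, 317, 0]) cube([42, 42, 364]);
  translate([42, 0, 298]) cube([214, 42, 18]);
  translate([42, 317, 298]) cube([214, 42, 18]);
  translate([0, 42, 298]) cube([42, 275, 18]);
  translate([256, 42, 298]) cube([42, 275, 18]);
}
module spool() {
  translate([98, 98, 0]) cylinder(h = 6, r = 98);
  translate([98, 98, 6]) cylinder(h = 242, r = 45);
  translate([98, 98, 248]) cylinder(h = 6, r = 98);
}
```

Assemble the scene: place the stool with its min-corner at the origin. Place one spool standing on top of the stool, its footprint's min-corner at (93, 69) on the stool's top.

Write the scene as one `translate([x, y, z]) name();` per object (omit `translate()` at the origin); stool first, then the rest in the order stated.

stool();
translate([93, 69, 397]) spool();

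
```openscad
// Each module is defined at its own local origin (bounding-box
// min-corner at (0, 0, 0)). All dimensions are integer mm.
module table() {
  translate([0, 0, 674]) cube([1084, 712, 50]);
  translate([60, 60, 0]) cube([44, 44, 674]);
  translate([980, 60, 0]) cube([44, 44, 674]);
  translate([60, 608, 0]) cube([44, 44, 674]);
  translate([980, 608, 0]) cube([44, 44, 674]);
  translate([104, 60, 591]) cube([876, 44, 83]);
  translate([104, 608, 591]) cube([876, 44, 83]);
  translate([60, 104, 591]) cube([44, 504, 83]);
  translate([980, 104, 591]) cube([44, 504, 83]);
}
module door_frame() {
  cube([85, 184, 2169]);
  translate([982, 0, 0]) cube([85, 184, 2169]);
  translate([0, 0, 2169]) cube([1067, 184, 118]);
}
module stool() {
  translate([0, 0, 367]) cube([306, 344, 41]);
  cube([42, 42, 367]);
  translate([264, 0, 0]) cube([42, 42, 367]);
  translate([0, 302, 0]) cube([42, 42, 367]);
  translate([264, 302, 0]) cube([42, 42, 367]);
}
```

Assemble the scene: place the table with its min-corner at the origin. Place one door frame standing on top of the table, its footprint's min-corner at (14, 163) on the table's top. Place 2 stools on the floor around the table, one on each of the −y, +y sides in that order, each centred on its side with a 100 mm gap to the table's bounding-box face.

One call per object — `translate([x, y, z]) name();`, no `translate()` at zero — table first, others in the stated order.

table();
translate([14, 163, 724]) door_frame();
translate([389, -444, 0]) stool();
translate([389, 812, 0]) stool();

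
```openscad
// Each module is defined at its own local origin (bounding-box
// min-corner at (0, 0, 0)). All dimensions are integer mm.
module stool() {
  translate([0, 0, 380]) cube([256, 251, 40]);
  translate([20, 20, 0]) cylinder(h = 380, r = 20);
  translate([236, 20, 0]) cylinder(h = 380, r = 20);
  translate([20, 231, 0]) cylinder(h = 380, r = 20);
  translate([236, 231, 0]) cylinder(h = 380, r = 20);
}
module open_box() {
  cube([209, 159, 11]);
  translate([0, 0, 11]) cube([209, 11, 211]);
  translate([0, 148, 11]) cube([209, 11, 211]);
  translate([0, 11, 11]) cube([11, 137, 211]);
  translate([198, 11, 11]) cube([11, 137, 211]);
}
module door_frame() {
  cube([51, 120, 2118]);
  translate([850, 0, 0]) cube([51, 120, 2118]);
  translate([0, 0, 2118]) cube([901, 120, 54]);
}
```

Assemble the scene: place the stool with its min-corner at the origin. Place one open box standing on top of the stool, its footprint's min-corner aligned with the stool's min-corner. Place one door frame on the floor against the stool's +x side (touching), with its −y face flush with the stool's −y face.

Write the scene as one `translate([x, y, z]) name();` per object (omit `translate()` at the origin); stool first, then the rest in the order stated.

stool();
translate([0, 0, 420]) open_box();
translate([256, 0, 0]) door_frame();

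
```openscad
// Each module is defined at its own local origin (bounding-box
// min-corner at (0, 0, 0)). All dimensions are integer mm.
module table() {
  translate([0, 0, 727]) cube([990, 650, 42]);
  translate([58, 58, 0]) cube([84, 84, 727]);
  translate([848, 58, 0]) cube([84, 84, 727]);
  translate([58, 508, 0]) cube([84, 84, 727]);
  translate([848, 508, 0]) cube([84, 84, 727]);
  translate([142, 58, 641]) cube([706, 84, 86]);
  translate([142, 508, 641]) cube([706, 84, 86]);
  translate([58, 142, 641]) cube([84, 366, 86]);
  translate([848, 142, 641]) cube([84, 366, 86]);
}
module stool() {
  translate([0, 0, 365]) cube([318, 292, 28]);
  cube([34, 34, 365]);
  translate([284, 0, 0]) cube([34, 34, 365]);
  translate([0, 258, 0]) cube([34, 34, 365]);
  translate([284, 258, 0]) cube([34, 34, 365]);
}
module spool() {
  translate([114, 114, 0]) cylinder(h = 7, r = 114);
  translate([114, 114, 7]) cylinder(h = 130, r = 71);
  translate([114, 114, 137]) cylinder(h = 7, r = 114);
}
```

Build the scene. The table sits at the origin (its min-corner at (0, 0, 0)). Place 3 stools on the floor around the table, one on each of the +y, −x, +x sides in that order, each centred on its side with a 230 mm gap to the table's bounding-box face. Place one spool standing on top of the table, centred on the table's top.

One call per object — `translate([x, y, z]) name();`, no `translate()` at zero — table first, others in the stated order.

table();
translate([336, 880, 0]) stool();
translate([-548, 179, 0]) stool();
translate([1220, 179, 0]) stool();
translate([381, 211, 769]) spool();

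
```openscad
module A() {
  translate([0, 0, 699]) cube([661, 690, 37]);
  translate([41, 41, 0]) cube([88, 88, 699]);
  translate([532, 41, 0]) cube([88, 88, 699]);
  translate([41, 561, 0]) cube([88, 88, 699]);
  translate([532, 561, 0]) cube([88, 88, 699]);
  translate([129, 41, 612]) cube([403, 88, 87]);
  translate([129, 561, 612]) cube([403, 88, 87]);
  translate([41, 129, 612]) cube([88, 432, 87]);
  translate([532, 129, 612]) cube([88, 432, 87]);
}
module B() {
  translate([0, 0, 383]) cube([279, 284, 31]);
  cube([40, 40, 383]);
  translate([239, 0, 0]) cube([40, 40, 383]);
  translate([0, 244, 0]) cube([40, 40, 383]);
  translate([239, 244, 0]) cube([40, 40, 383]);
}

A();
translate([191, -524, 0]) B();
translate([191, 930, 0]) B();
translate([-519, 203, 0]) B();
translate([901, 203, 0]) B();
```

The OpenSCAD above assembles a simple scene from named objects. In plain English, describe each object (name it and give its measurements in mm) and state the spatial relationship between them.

A is a table with a 661×690 mm rectangular top, 37 mm thick, top surface at z = 736 mm, supported by four 88×88 mm square legs, each inset 41 mm from the nearest pair of top edges, running from the floor. Four apron rails, 88 mm thick and 87 mm tall, run between adjacent legs with their top edges flush with the underside of the top and their outer faces flush with the legs' outer faces.

B is a simple wooden stool: a rectangular seat 279 mm (x) by 284 mm (y), 31 mm thick, top face at z = 414 mm, on four square legs, each 40×40 mm in cross-section. The legs rest on z = 0, each flush with a corner of the seat.

Four stools sit around the table at the −y, +y, −x, +x sides.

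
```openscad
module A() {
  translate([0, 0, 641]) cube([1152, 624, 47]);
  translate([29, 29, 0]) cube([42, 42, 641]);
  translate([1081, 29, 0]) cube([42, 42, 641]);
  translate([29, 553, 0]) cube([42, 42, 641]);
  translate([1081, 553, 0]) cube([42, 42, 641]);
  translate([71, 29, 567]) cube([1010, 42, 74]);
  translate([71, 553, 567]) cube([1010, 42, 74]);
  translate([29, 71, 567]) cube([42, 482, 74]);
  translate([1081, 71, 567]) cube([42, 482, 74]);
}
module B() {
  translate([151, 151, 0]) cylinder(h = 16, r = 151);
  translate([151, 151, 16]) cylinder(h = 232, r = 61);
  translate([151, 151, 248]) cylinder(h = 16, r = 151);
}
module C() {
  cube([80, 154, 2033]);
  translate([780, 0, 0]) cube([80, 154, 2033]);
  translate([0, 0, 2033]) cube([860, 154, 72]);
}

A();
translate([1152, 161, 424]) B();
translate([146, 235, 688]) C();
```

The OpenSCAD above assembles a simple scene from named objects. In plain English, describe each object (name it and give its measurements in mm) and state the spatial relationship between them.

A is a table: top 1152 mm (x) × 624 mm (y), 47 mm thick, upper face at z = 688 mm, on four 42×42 mm square legs, each inset 29 mm from the nearest pair of top edges, running from z = 0 to the bottom of the top. Four apron rails, 42 mm thick and 74 mm tall, run between adjacent legs with their top edges flush with the underside of the top and their outer faces flush with the legs' outer faces.

B is a spool: two coaxial disc flanges of radius 151 mm and thickness 16 mm, joined by a core cylinder of radius 61 mm and height 232 mm. The lower flange rests on z = 0 and the three cylinders share a vertical axis.

C is a rectangular door frame: two vertical jambs of 80×154 mm section, 2033 mm tall, with a clear opening 700 mm wide between their inner faces. A header 72 mm tall and 154 mm deep lies on top of the jambs and spans the full outside width.

The spool is beside the table with their tops flush at z = 688. The door frame is on top of the table, centred.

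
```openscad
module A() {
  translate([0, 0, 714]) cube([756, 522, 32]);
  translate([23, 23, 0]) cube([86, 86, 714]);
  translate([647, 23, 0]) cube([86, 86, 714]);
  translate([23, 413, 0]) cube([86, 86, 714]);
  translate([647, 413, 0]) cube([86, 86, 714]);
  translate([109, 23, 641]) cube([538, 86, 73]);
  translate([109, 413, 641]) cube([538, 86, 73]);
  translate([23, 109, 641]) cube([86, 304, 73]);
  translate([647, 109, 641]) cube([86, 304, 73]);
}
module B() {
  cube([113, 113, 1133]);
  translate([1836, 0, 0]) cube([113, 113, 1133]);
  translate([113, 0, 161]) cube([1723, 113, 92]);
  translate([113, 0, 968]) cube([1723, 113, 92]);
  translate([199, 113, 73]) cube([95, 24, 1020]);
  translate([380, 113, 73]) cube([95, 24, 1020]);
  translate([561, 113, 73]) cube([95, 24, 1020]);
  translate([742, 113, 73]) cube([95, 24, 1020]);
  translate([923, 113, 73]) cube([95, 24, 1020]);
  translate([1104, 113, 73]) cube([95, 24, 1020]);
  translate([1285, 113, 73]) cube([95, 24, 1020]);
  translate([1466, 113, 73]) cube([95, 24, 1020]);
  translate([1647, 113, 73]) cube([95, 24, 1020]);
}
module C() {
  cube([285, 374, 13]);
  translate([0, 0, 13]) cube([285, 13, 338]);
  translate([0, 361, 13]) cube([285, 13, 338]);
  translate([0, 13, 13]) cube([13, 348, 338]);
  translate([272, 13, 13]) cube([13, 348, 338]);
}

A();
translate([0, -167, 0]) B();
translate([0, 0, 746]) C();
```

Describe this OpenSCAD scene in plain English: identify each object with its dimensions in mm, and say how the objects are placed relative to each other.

A is a table with a 756×522 mm rectangular top, 32 mm thick, top surface at z = 746 mm, supported by four 86×86 mm square legs, each inset 23 mm from the nearest pair of top edges, running from the floor. Four apron rails, 86 mm thick and 73 mm tall, run between adjacent legs with their top edges flush with the underside of the top and their outer faces flush with the legs' outer faces.

B is a fence section. Two 113×113 mm posts, 1133 mm tall, stand on the floor with a clear span of 1723 mm between their inner faces. Two horizontal rails of 113×92 mm section span the gap between the posts with their undersides at z = 161 mm and z = 968 mm, flush with the posts' −y face. 9 pickets, each 95 mm wide, 24 mm thick and 1020 mm tall, are fixed to the +y face of the rails with their bottoms at z = 73 mm, evenly spaced across the span with equal gaps (rounded down to the nearest mm) at the −x end and between each pair — any rounding remainder accumulates at the +x end.

C is an open-topped rectangular box: outside dimensions 285×374×351 mm, with a uniform wall and base thickness of 13 mm. The base is a full 285×374 slab on the floor; four walls sit on top of the base. The front and back walls (the −y and +y sides) span the full width; the two side walls fit between them.

The fence section is on the floor beside the table on its −y side. The open box is on top of the table.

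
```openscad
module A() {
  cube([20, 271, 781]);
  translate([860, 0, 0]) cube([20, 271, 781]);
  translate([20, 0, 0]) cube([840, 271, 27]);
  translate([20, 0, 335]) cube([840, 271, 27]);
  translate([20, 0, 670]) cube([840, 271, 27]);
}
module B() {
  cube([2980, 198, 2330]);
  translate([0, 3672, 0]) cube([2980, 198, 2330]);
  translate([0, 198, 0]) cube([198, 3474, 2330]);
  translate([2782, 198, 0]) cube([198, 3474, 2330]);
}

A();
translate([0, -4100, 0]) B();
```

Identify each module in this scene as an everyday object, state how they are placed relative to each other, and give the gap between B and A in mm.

The house frame's nearest face is 230 mm from the bookshelf's −y face.

A is a bookshelf. B is a house frame. The house frame is on the floor beside the bookshelf on its −y side. The gap between the house frame and the bookshelf is 230 mm.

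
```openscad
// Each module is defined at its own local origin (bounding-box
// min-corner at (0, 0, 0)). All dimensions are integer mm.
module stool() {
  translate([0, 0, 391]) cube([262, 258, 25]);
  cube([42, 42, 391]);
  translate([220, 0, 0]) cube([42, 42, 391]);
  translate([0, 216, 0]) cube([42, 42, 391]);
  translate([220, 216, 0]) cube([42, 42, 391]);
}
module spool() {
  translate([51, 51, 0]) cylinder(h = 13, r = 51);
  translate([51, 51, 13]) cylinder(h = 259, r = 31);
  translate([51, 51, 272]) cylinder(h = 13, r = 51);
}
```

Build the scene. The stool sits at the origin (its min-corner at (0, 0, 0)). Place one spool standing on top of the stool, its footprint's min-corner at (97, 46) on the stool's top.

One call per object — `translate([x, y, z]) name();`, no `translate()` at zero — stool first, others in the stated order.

stool();
translate([97, 46, 416]) spool();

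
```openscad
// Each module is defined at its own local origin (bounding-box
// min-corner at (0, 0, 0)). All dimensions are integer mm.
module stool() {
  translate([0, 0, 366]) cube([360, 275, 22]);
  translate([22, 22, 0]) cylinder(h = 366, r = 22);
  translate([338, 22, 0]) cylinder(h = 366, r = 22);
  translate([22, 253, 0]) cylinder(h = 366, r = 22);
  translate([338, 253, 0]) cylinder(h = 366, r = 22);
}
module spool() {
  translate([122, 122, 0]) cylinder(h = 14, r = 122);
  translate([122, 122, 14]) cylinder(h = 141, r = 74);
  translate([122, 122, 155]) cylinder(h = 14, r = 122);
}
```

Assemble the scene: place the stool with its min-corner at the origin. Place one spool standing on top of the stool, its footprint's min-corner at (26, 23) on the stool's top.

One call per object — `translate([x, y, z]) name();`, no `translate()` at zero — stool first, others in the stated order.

stool();
translate([26, 23, 388]) spool();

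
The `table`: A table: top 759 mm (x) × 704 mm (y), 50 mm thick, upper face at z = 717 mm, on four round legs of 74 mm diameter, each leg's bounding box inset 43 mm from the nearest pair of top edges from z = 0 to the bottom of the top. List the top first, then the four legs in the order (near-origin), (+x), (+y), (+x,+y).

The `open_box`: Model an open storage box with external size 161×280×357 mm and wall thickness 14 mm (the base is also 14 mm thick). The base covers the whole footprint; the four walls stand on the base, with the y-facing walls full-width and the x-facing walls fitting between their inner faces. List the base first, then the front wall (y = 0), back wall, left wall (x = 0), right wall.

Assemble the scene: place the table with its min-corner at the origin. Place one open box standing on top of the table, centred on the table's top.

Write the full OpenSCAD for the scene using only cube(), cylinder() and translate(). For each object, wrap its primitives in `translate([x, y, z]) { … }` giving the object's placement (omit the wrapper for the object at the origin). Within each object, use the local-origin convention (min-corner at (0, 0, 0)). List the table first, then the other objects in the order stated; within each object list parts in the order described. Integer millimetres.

translate([0, 0, 667]) cube([759, 704, 50]);
translate([80, 80, 0]) cylinder(h = 667, r = 37);
translate([679, 80, 0]) cylinder(h = 667, r = 37);
translate([80, 624, 0]) cylinder(h = 667, r = 37);
translate([679, 624, 0]) cylinder(h = 667, r = 37);
translate([299, 212, 717]) {
  cube([161, 280, 14]);
  translate([0, 0, 14]) cube([161, 14, 343]);
  translate([0, 266, 14]) cube([161, 14, 343]);
  translate([0, 14, 14]) cube([14, 252, 343]);
  translate([147, 14, 14]) cube([14, 252, 343]);
}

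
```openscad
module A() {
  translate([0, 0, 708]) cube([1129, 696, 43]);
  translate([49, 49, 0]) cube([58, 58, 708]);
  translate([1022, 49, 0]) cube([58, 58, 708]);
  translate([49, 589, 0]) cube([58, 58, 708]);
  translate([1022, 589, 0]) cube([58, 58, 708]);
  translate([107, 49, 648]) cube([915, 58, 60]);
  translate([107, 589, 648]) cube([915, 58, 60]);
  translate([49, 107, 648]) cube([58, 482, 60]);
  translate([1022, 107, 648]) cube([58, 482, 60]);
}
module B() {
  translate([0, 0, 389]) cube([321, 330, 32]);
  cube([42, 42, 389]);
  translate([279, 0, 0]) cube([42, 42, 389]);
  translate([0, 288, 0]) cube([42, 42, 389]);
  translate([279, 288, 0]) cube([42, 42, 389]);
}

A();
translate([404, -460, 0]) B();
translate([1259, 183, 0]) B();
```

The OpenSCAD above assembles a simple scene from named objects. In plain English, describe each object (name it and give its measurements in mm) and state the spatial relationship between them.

A is a rectangular dining table. The top is 1129×696×43 mm with its upper surface at z = 751 mm. It stands on four 58×58 mm square legs, each inset 49 mm from the nearest pair of top edges, running from the floor to the underside of the top. Four apron rails, 58 mm thick and 60 mm tall, run between adjacent legs with their top edges flush with the underside of the top and their outer faces flush with the legs' outer faces.

B is a four-legged stool. The seat is 321×330 mm, 32 mm thick, top at z = 421 mm. It stands on four square legs, each 42×42 mm in cross-section, from z = 0 to the seat underside, each flush with a corner of the seat.

Two stools sit around the table at the −y, +x sides.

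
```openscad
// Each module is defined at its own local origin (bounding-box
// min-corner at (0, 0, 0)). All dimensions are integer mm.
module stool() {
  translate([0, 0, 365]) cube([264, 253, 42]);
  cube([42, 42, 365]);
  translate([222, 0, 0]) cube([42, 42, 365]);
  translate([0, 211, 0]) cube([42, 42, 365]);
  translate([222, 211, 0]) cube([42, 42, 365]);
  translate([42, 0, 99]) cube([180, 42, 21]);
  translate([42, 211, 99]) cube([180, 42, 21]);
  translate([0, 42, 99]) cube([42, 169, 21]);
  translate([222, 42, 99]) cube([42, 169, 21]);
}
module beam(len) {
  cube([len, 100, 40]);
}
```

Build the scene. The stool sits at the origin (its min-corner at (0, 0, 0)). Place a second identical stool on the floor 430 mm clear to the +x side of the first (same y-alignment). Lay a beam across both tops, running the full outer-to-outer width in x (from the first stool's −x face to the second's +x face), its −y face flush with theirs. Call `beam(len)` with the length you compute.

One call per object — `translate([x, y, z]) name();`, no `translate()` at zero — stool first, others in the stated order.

stool();
translate([694, 0, 0]) stool();
translate([0, 0, 407]) beam(958);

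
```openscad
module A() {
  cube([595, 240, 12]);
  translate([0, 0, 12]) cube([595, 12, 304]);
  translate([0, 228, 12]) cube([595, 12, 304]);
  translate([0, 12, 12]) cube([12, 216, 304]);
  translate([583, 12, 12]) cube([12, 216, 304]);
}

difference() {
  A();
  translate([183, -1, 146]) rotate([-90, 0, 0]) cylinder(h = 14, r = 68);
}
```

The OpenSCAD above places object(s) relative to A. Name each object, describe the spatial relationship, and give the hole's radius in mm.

The subtracted cylinder has r = 68 mm.

A is an open box. The open box has a circular hole through its front wall. The hole's radius is 68 mm.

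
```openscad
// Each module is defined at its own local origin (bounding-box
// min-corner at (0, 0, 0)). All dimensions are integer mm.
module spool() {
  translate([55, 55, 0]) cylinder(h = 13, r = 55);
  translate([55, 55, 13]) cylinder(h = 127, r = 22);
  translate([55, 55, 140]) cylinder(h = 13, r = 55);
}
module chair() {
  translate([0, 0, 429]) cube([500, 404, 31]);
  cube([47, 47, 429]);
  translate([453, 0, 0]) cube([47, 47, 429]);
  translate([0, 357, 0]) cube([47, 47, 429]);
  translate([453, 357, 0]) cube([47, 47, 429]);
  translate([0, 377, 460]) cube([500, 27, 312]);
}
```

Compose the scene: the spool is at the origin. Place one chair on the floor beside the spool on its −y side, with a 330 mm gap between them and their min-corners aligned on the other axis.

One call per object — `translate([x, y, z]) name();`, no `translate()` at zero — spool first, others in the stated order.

spool();
translate([0, -734, 0]) chair();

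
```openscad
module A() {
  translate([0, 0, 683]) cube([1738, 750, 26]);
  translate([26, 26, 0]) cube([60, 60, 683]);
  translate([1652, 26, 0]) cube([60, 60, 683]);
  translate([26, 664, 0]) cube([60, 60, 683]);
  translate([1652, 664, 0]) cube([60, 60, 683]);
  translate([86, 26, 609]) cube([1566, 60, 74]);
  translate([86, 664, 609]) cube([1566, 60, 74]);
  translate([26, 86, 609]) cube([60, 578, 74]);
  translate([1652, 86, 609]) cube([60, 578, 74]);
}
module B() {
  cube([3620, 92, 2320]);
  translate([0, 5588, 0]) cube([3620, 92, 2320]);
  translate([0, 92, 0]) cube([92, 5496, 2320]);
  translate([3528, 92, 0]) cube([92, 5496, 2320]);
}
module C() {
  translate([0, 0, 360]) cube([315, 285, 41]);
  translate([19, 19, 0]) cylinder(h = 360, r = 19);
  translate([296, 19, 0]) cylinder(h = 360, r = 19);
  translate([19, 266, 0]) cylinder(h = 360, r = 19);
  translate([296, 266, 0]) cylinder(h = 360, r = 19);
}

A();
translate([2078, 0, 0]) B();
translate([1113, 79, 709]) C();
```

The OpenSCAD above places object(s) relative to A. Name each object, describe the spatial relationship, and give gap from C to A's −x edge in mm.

A is a table. B is a house frame. C is a stool. The house frame is on the floor beside the table on its +x side. The stool is on top of the table. The gap from the stool to the table's −x edge is 1113 mm.

The stool's min-x is at 1113; the table's min-x is 0; gap = 1113 mm.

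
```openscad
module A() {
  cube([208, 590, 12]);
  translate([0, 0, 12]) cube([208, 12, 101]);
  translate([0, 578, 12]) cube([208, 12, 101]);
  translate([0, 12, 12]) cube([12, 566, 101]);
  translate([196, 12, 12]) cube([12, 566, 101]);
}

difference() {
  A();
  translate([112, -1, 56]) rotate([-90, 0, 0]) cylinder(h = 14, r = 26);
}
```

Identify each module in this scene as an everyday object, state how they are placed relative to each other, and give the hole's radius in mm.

The subtracted cylinder has r = 26 mm.

A is an open box. The open box has a circular hole through its front wall. The hole's radius is 26 mm.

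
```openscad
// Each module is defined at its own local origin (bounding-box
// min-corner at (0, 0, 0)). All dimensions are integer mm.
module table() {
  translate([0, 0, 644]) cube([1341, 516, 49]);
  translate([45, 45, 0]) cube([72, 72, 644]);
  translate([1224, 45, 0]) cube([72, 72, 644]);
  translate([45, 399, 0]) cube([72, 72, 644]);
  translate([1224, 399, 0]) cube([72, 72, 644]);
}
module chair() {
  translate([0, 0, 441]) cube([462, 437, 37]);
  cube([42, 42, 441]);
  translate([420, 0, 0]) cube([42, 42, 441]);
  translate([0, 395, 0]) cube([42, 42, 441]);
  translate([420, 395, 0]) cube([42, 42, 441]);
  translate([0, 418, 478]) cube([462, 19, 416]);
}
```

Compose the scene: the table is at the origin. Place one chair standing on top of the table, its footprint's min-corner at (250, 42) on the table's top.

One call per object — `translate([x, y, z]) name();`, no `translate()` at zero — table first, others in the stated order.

table();
translate([250, 42, 693]) chair();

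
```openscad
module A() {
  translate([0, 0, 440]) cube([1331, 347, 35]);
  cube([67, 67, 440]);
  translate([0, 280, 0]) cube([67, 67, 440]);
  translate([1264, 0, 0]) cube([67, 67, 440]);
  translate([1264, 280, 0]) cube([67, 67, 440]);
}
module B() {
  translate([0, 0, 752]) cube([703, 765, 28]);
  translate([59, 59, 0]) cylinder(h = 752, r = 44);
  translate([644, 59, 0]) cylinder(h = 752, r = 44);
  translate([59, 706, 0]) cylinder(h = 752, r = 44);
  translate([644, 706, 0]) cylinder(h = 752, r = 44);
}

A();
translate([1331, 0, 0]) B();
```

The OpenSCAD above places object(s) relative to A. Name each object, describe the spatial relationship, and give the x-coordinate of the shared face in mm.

The bench's +x face and the table's −x face are both at x = 1331 mm.

A is a bench. B is a table. The table is against the bench's +x side, with their −y faces flush. The x-coordinate of the shared face is 1331 mm.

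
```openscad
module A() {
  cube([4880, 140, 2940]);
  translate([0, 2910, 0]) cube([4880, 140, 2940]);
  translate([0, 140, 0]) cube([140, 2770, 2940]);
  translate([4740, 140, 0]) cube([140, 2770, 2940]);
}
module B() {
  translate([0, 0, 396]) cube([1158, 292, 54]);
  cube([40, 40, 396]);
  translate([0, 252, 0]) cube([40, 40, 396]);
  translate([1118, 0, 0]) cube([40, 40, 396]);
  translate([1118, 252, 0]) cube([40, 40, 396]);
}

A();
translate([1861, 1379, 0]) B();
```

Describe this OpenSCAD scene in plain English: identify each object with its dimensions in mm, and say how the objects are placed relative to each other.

A is the wall frame of a small rectangular building: four walls, each 2940 mm tall and 140 mm thick, enclosing a footprint 4880 mm (x) by 3050 mm (y) outside-to-outside, with no floor or roof. The front and back walls (the −y and +y sides) span the full width; the two side walls fit between them.

B is a bench: a 1158×292 mm seat slab, 54 mm thick, top at z = 450 mm, on four 40×40 mm square legs flush with the seat corners and standing on z = 0.

The bench sits inside the house frame, centred.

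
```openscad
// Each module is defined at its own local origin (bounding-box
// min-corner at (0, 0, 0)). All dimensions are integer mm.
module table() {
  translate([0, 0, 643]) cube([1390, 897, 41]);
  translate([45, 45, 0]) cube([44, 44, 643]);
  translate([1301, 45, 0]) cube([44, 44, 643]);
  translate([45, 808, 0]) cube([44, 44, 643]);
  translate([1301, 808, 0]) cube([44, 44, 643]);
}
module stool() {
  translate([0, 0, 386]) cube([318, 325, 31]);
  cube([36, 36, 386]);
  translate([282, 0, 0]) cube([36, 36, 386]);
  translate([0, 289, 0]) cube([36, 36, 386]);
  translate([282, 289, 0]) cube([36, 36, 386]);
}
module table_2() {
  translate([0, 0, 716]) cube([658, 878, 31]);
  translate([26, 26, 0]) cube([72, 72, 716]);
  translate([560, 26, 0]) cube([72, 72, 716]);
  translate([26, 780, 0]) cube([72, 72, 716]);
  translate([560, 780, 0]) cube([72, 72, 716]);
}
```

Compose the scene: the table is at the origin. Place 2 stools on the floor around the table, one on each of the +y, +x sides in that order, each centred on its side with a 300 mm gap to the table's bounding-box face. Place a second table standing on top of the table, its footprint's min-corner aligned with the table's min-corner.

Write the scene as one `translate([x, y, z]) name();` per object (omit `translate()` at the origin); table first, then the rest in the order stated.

table();
translate([536, 1197, 0]) stool();
translate([1690, 286, 0]) stool();
translate([0, 0, 684]) table_2();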